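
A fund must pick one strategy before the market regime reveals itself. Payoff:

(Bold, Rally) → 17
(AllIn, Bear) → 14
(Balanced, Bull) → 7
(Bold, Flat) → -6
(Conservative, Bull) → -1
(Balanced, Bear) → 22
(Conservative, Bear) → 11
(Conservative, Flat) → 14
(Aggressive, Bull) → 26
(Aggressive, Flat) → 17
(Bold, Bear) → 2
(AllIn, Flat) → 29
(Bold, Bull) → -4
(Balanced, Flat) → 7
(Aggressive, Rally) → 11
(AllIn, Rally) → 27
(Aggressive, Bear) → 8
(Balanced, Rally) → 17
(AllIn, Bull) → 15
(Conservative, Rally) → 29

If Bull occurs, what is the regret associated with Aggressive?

Best payoff under Bull is 26.
Regret = 26 − 26 = 0.

0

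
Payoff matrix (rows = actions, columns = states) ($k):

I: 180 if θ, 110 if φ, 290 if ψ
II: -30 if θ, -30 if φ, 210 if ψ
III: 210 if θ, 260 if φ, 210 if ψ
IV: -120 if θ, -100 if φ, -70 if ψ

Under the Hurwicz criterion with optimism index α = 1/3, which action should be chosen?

I: 1/3·290 + 2/3·110 = 170
II: 1/3·210 + 2/3·(-30) = 50
III: 1/3·260 + 2/3·210 = 680/3
IV: 1/3·(-70) + 2/3·(-120) = -310/3
Highest Hurwicz score = 680/3 → III.

III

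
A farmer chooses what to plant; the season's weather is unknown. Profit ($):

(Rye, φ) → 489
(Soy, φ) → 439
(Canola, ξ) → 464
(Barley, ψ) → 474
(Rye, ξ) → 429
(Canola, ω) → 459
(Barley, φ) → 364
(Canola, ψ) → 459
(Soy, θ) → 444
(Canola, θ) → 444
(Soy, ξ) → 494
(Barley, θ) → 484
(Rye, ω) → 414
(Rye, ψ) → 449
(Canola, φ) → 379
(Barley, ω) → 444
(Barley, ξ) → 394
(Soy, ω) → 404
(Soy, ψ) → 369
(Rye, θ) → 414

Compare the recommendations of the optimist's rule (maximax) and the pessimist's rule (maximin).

maximax → Soy; maximin → Rye (disagree)

Row maxima: Rye=489, Soy=494, Canola=464, Barley=484
Best best-case = 494 → Soy.
Row minima: Rye=414, Soy=369, Canola=379, Barley=364
Best worst-case = 414 → Rye.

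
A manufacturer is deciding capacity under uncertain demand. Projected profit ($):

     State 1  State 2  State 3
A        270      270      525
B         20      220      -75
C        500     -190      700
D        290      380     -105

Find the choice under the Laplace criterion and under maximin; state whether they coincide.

laplace → A; maximin → A (agree)

Row averages: A=355, B=55, C=1010/3, D=565/3
Highest average = 355 → A.
Row minima: A=270, B=-75, C=-190, D=-105
Best worst-case = 270 → A.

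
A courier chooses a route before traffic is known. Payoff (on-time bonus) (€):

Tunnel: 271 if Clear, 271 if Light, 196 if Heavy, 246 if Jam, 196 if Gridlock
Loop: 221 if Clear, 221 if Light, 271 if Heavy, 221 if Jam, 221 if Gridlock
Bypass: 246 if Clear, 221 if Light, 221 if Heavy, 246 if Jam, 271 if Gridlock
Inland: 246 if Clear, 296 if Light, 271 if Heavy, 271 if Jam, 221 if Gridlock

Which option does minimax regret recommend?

Column bests: Clear=271, Light=296, Heavy=271, Jam=271, Gridlock=271.
Tunnel regrets: 0, 25, 75, 25, 75 → max 75
Loop regrets: 50, 75, 0, 50, 50 → max 75
Bypass regrets: 25, 75, 50, 25, 0 → max 75
Inland regrets: 25, 0, 0, 0, 50 → max 50
Smallest max regret = 50 → Inland.

Inland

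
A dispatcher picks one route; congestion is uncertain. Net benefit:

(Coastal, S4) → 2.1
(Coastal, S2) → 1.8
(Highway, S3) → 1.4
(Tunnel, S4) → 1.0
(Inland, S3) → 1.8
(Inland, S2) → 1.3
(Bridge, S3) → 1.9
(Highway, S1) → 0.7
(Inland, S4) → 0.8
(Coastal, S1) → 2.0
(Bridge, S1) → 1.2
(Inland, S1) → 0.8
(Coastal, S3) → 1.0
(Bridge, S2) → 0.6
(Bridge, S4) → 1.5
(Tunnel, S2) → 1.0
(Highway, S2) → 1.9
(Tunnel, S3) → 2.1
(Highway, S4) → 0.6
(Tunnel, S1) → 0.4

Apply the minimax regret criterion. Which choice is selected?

Column bests: S1=2.0, S2=1.9, S3=2.1, S4=2.1.
Highway regrets: 1.3, 0.0, 0.7, 1.5 → max 1.5
Coastal regrets: 0.0, 0.1, 1.1, 0.0 → max 1.1
Bridge regrets: 0.8, 1.3, 0.2, 0.6 → max 1.3
Tunnel regrets: 1.6, 0.9, 0.0, 1.1 → max 1.6
Inland regrets: 1.2, 0.6, 0.3, 1.3 → max 1.3
Smallest max regret = 1.1 → Coastal.

Coastal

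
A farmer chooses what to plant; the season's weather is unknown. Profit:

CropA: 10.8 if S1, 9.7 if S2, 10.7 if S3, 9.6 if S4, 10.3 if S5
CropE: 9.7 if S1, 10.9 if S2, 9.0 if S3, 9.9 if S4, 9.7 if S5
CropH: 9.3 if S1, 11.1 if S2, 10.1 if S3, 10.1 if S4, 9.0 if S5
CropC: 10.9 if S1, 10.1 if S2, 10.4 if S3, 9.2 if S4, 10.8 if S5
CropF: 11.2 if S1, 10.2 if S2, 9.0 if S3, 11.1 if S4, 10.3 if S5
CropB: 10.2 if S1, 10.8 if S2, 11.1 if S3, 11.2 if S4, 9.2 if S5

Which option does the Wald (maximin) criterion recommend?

CropA

Row minima: CropA=9.6, CropE=9.0, CropH=9.0, CropC=9.2, CropF=9.0, CropB=9.2
Best worst-case = 9.6 → CropA.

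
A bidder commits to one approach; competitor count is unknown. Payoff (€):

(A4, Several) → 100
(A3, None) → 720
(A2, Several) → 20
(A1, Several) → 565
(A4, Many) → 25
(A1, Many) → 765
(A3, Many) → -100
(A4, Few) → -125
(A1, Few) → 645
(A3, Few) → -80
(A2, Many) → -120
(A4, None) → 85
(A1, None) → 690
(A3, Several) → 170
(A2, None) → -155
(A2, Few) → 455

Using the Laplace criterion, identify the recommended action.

A1

Row averages: A1=666.25, A2=50, A3=177.5, A4=21.25
Highest average = 666.25 → A1.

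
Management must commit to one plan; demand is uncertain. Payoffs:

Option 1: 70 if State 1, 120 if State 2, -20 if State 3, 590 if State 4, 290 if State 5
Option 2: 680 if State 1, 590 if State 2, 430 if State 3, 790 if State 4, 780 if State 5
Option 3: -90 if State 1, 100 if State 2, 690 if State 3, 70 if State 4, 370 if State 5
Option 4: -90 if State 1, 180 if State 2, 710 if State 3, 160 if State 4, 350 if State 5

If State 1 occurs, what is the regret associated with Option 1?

610

Best payoff under State 1 is 680.
Regret = 680 − 70 = 610.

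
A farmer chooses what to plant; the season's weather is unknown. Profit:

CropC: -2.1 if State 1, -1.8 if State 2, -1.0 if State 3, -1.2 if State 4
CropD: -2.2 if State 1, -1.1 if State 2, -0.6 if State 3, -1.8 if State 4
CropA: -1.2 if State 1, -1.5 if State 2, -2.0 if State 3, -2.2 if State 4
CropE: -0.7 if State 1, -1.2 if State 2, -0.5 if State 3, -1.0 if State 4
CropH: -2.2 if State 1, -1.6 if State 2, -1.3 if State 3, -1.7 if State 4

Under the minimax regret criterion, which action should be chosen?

CropE

Column bests: State 1=-0.7, State 2=-1.1, State 3=-0.5, State 4=-1.0.
CropC regrets: 1.4, 0.7, 0.5, 0.2 → max 1.4
CropD regrets: 1.5, 0.0, 0.1, 0.8 → max 1.5
CropA regrets: 0.5, 0.4, 1.5, 1.2 → max 1.5
CropE regrets: 0.0, 0.1, 0.0, 0.0 → max 0.1
CropH regrets: 1.5, 0.5, 0.8, 0.7 → max 1.5
Smallest max regret = 0.1 → CropE.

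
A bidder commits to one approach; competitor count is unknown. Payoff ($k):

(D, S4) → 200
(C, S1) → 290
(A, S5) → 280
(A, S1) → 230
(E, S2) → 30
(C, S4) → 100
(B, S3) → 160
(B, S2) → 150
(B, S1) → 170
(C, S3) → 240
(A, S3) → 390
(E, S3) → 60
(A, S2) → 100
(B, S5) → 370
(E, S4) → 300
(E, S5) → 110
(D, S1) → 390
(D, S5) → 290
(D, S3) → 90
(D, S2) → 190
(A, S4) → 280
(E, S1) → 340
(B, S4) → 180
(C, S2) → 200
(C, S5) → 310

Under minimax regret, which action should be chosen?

A

Column bests: S1=390, S2=200, S3=390, S4=300, S5=370.
A regrets: 160, 100, 0, 20, 90 → max 160
B regrets: 220, 50, 230, 120, 0 → max 230
C regrets: 100, 0, 150, 200, 60 → max 200
D regrets: 0, 10, 300, 100, 80 → max 300
E regrets: 50, 170, 330, 0, 260 → max 330
Smallest max regret = 160 → A.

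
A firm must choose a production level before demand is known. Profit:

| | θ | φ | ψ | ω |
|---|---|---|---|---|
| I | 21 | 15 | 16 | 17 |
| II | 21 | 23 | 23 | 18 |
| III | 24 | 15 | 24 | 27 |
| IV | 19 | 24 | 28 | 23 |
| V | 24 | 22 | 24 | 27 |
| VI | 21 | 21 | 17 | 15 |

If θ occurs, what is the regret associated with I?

Best payoff under θ is 24.
Regret = 24 − 21 = 3.

3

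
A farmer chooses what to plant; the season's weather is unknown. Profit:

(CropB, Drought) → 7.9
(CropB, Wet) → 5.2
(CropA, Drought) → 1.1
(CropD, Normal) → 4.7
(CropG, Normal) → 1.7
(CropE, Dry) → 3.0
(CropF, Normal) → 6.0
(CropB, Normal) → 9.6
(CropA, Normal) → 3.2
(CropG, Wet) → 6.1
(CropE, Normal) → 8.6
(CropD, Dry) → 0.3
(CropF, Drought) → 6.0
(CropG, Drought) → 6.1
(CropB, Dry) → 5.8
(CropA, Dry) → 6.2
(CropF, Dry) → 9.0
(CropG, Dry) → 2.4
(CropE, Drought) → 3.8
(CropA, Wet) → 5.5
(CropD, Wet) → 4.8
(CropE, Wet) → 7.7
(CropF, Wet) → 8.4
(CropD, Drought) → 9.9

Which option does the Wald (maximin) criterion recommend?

Row minima: CropF=6.0, CropA=1.1, CropE=3.0, CropD=0.3, CropG=1.7, CropB=5.2
Best worst-case = 6.0 → CropF.

CropF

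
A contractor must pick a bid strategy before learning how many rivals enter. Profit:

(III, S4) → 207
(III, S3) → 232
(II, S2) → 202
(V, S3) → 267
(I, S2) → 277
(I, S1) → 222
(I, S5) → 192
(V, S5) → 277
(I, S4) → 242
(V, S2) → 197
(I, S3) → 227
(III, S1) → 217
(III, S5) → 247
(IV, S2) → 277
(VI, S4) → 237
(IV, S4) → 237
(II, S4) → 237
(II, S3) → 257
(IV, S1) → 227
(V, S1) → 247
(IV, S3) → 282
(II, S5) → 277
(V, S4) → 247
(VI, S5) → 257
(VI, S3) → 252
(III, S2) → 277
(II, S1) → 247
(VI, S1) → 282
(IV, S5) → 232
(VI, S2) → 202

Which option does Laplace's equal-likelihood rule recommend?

IV

Row averages: I=232, II=244, III=236, IV=251, V=247, VI=246
Highest average = 251 → IV.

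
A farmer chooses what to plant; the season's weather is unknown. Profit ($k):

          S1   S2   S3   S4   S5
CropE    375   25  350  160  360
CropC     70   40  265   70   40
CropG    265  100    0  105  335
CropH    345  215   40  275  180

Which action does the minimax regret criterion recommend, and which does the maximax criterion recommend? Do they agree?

Column bests: S1=375, S2=215, S3=350, S4=275, S5=360.
CropE regrets: 0, 190, 0, 115, 0 → max 190
CropC regrets: 305, 175, 85, 205, 320 → max 320
CropG regrets: 110, 115, 350, 170, 25 → max 350
CropH regrets: 30, 0, 310, 0, 180 → max 310
Smallest max regret = 190 → CropE.
Row maxima: CropE=375, CropC=265, CropG=335, CropH=345
Best best-case = 375 → CropE.

minimax regret → CropE; maximax → CropE (agree)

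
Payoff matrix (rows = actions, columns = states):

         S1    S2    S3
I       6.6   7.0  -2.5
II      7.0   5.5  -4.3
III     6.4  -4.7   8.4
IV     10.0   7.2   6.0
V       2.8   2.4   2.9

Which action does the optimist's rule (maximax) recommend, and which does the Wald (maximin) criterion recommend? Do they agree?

Row maxima: I=7.0, II=7.0, III=8.4, IV=10.0, V=2.9
Best best-case = 10.0 → IV.
Row minima: I=-2.5, II=-4.3, III=-4.7, IV=6.0, V=2.4
Best worst-case = 6.0 → IV.

maximax → IV; maximin → IV (agree)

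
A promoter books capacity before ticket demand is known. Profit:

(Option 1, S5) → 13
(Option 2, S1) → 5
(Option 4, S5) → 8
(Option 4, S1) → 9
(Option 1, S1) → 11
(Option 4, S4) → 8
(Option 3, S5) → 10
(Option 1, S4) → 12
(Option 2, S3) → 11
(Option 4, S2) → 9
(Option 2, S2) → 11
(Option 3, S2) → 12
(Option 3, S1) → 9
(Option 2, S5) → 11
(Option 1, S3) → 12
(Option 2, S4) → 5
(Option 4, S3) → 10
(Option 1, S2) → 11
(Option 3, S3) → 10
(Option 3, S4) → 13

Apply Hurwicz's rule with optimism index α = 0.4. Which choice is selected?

Option 1

Option 1: 0.4·13 + 0.6·11 = 11.8
Option 2: 0.4·11 + 0.6·5 = 7.4
Option 3: 0.4·13 + 0.6·9 = 10.6
Option 4: 0.4·10 + 0.6·8 = 8.8
Highest Hurwicz score = 11.8 → Option 1.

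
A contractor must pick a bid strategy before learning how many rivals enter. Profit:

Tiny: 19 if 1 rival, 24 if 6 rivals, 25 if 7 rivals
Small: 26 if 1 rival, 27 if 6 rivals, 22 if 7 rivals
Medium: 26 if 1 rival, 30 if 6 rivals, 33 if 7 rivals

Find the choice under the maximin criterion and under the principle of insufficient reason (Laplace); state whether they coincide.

maximin → Medium; laplace → Medium (agree)

Row minima: Tiny=19, Small=22, Medium=26
Best worst-case = 26 → Medium.
Row averages: Tiny=68/3, Small=25, Medium=89/3
Highest average = 89/3 → Medium.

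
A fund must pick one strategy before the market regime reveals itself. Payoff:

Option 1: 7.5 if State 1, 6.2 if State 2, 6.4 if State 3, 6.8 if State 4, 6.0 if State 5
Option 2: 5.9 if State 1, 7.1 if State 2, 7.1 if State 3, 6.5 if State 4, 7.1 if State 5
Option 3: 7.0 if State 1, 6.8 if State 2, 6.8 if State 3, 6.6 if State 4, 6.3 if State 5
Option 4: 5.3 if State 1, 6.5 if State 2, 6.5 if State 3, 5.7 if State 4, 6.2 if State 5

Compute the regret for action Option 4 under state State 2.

0.6

Best payoff under State 2 is 7.1.
Regret = 7.1 − 6.5 = 0.6.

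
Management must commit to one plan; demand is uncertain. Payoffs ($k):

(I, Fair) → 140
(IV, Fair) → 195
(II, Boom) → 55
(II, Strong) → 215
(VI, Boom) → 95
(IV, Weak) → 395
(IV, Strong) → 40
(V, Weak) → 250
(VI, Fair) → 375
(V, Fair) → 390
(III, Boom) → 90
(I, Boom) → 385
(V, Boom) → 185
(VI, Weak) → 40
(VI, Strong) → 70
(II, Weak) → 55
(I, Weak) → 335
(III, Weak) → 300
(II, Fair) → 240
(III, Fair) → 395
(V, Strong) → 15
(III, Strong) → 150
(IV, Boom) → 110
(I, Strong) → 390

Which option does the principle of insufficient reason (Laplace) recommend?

Row averages: I=312.5, II=141.25, III=233.75, IV=185, V=210, VI=145
Highest average = 312.5 → I.

I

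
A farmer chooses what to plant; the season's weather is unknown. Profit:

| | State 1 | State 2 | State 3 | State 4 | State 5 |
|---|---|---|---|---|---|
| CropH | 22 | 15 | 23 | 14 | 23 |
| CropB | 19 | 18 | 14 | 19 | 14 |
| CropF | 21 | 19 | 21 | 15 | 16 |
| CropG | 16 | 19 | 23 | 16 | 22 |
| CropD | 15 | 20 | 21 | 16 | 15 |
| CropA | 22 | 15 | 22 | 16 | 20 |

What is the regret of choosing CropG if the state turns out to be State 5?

1

Best payoff under State 5 is 23.
Regret = 23 − 22 = 1.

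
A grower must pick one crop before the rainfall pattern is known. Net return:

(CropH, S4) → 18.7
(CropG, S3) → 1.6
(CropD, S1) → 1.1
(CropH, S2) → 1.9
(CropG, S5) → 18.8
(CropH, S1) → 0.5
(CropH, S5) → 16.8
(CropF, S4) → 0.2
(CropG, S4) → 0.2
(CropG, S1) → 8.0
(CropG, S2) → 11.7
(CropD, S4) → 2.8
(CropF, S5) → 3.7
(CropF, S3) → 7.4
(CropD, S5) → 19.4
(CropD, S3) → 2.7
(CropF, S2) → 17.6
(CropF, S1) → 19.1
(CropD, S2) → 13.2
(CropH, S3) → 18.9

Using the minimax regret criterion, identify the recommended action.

CropD

Column bests: S1=19.1, S2=17.6, S3=18.9, S4=18.7, S5=19.4.
CropH regrets: 18.6, 15.7, 0.0, 0.0, 2.6 → max 18.6
CropD regrets: 18.0, 4.4, 16.2, 15.9, 0.0 → max 18.0
CropG regrets: 11.1, 5.9, 17.3, 18.5, 0.6 → max 18.5
CropF regrets: 0.0, 0.0, 11.5, 18.5, 15.7 → max 18.5
Smallest max regret = 18.0 → CropD.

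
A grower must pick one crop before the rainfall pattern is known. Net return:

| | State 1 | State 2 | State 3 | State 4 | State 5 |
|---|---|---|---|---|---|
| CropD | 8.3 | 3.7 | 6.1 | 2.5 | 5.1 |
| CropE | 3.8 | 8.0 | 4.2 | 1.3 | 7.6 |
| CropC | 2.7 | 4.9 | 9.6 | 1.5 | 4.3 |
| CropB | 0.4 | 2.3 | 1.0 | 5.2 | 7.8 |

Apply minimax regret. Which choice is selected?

Column bests: State 1=8.3, State 2=8.0, State 3=9.6, State 4=5.2, State 5=7.8.
CropD regrets: 0.0, 4.3, 3.5, 2.7, 2.7 → max 4.3
CropE regrets: 4.5, 0.0, 5.4, 3.9, 0.2 → max 5.4
CropC regrets: 5.6, 3.1, 0.0, 3.7, 3.5 → max 5.6
CropB regrets: 7.9, 5.7, 8.6, 0.0, 0.0 → max 8.6
Smallest max regret = 4.3 → CropD.

CropD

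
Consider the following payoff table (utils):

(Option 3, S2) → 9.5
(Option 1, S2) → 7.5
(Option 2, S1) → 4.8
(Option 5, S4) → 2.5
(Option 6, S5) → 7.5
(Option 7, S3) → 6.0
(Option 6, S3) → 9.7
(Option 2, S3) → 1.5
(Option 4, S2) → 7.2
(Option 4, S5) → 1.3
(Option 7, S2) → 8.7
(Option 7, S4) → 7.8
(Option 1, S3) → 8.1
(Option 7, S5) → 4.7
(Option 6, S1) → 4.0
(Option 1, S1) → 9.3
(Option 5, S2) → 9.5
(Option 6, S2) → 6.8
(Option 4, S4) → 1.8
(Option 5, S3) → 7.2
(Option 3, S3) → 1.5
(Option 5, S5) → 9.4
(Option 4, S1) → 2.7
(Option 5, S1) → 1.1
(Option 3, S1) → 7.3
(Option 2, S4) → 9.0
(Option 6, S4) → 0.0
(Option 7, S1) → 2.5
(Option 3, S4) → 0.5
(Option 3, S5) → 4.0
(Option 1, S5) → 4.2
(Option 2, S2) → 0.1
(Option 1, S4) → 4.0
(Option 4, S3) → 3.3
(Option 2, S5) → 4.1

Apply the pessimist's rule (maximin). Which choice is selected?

Option 1

Row minima: Option 1=4.0, Option 2=0.1, Option 3=0.5, Option 4=1.3, Option 5=1.1, Option 6=0.0, Option 7=2.5
Best worst-case = 4.0 → Option 1.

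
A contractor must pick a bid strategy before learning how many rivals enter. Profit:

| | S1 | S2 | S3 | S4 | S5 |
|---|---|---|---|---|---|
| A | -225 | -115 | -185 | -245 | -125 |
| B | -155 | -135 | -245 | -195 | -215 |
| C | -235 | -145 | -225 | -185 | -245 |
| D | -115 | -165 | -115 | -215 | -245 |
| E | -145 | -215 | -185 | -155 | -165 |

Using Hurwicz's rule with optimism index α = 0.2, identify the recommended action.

A: 0.2·(-115) + 0.8·(-245) = -219
B: 0.2·(-135) + 0.8·(-245) = -223
C: 0.2·(-145) + 0.8·(-245) = -225
D: 0.2·(-115) + 0.8·(-245) = -219
E: 0.2·(-145) + 0.8·(-215) = -201
Highest Hurwicz score = -201 → E.

E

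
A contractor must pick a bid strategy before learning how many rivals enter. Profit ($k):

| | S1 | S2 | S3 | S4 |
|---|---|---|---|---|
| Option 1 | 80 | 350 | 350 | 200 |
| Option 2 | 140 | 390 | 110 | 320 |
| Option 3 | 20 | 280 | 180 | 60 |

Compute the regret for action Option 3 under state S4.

260

Best payoff under S4 is 320.
Regret = 320 − 60 = 260.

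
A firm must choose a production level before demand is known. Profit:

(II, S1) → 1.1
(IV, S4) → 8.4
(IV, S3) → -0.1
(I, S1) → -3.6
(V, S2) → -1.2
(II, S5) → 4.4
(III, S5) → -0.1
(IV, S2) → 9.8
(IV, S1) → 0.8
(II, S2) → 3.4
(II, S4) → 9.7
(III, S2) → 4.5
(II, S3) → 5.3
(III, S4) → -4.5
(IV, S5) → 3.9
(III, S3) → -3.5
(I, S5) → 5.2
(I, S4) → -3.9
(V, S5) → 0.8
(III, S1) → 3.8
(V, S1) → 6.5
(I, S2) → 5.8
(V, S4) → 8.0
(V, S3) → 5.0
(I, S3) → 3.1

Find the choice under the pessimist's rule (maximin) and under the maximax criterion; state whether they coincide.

maximin → II; maximax → IV (disagree)

Row minima: I=-3.9, II=1.1, III=-4.5, IV=-0.1, V=-1.2
Best worst-case = 1.1 → II.
Row maxima: I=5.8, II=9.7, III=4.5, IV=9.8, V=8.0
Best best-case = 9.8 → IV.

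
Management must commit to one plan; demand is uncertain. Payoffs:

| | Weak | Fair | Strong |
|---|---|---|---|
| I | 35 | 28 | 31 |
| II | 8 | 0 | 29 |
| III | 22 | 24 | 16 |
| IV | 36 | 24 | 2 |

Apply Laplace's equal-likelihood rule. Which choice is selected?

I

Row averages: I=94/3, II=37/3, III=62/3, IV=62/3
Highest average = 94/3 → I.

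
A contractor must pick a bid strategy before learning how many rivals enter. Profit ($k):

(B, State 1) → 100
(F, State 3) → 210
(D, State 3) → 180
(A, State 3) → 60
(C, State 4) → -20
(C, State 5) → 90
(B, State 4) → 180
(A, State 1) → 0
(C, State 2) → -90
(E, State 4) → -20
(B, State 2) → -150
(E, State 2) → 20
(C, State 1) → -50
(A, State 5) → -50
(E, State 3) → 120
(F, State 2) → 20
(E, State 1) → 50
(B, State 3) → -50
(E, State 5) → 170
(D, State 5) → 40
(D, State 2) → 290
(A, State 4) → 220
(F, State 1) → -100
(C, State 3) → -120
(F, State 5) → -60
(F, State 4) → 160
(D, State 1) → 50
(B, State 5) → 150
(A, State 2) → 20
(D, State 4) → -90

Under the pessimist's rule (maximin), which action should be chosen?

E

Row minima: A=-50, B=-150, C=-120, D=-90, E=-20, F=-100
Best worst-case = -20 → E.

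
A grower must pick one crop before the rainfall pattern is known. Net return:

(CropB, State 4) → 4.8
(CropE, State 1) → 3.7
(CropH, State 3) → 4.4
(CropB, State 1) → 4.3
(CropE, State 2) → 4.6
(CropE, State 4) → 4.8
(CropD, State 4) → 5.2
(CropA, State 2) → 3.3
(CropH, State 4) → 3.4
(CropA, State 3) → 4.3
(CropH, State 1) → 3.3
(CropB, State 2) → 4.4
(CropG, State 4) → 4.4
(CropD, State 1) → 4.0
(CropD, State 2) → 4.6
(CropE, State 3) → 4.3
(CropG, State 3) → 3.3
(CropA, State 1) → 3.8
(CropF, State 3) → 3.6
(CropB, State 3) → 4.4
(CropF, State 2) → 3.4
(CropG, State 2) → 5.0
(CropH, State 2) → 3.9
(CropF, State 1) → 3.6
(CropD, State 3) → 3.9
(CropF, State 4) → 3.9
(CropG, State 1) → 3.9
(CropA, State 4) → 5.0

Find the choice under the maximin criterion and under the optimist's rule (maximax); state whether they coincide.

Row minima: CropA=3.3, CropG=3.3, CropD=3.9, CropB=4.3, CropE=3.7, CropF=3.4, CropH=3.3
Best worst-case = 4.3 → CropB.
Row maxima: CropA=5.0, CropG=5.0, CropD=5.2, CropB=4.8, CropE=4.8, CropF=3.9, CropH=4.4
Best best-case = 5.2 → CropD.

maximin → CropB; maximax → CropD (disagree)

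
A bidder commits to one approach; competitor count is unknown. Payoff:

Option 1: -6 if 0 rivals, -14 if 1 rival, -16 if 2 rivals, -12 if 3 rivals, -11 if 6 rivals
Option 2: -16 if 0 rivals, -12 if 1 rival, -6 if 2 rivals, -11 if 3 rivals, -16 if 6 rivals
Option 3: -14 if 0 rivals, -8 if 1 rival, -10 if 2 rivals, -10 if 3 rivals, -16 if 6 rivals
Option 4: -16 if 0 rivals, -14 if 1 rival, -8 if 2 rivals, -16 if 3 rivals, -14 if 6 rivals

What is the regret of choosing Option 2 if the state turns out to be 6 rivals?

5

Best payoff under 6 rivals is -11.
Regret = -11 − (-16) = 5.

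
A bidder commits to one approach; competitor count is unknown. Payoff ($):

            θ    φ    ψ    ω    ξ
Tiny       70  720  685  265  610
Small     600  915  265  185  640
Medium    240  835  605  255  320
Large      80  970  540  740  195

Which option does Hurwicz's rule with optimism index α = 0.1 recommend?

Medium

Tiny: 0.1·720 + 0.9·70 = 135
Small: 0.1·915 + 0.9·185 = 258
Medium: 0.1·835 + 0.9·240 = 299.5
Large: 0.1·970 + 0.9·80 = 169
Highest Hurwicz score = 299.5 → Medium.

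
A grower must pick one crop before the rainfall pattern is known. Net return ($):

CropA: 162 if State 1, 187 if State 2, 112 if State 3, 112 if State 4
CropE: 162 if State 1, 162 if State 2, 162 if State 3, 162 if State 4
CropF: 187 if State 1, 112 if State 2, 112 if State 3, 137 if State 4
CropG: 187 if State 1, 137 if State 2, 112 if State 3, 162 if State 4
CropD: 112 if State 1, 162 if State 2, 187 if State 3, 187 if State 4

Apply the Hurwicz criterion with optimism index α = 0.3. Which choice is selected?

CropA: 0.3·187 + 0.7·112 = 134.5
CropE: 0.3·162 + 0.7·162 = 162
CropF: 0.3·187 + 0.7·112 = 134.5
CropG: 0.3·187 + 0.7·112 = 134.5
CropD: 0.3·187 + 0.7·112 = 134.5
Highest Hurwicz score = 162 → CropE.

CropE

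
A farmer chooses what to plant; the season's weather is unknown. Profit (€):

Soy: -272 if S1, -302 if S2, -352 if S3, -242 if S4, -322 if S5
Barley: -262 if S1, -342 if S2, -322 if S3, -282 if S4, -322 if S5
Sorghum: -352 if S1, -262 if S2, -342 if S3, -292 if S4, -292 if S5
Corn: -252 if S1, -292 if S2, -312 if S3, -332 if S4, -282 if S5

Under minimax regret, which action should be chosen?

Column bests: S1=-252, S2=-262, S3=-312, S4=-242, S5=-282.
Soy regrets: 20, 40, 40, 0, 40 → max 40
Barley regrets: 10, 80, 10, 40, 40 → max 80
Sorghum regrets: 100, 0, 30, 50, 10 → max 100
Corn regrets: 0, 30, 0, 90, 0 → max 90
Smallest max regret = 40 → Soy.

Soy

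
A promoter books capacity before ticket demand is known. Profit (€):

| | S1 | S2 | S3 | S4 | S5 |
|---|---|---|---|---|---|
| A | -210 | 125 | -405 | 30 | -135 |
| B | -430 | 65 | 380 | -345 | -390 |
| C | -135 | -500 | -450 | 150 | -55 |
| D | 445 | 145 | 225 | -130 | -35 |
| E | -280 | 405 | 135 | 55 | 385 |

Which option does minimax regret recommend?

D

Column bests: S1=445, S2=405, S3=380, S4=150, S5=385.
A regrets: 655, 280, 785, 120, 520 → max 785
B regrets: 875, 340, 0, 495, 775 → max 875
C regrets: 580, 905, 830, 0, 440 → max 905
D regrets: 0, 260, 155, 280, 420 → max 420
E regrets: 725, 0, 245, 95, 0 → max 725
Smallest max regret = 420 → D.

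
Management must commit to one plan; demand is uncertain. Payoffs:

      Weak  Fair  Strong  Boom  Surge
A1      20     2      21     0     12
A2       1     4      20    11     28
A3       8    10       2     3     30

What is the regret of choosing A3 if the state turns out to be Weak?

Best payoff under Weak is 20.
Regret = 20 − 8 = 12.

12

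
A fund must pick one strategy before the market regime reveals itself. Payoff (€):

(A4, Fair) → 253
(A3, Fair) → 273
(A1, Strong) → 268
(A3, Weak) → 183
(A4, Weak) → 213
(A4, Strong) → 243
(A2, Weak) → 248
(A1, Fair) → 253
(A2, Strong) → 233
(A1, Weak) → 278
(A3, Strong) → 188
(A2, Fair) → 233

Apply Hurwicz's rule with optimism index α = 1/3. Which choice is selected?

A1

A1: 1/3·278 + 2/3·253 = 784/3
A2: 1/3·248 + 2/3·233 = 238
A3: 1/3·273 + 2/3·183 = 213
A4: 1/3·253 + 2/3·213 = 679/3
Highest Hurwicz score = 784/3 → A1.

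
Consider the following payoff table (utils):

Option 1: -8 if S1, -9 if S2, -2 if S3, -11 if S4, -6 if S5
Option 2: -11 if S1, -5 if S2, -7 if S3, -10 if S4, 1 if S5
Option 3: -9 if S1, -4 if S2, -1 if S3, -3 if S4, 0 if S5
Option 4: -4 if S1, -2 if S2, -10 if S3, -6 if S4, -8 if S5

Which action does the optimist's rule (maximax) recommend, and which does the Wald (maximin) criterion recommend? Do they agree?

Row maxima: Option 1=-2, Option 2=1, Option 3=0, Option 4=-2
Best best-case = 1 → Option 2.
Row minima: Option 1=-11, Option 2=-11, Option 3=-9, Option 4=-10
Best worst-case = -9 → Option 3.

maximax → Option 2; maximin → Option 3 (disagree)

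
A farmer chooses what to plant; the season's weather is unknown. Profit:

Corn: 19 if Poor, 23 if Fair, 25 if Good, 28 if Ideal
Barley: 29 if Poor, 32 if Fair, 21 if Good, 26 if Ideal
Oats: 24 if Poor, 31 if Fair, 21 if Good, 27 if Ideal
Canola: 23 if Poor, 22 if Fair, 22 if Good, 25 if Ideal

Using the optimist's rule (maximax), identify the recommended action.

Barley

Row maxima: Corn=28, Barley=32, Oats=31, Canola=25
Best best-case = 32 → Barley.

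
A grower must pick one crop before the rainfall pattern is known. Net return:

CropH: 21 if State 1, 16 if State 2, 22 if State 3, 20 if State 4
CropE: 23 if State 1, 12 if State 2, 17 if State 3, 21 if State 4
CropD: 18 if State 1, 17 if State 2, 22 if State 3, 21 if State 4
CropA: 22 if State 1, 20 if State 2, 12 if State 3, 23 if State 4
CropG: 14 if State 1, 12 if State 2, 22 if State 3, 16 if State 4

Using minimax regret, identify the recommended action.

Column bests: State 1=23, State 2=20, State 3=22, State 4=23.
CropH regrets: 2, 4, 0, 3 → max 4
CropE regrets: 0, 8, 5, 2 → max 8
CropD regrets: 5, 3, 0, 2 → max 5
CropA regrets: 1, 0, 10, 0 → max 10
CropG regrets: 9, 8, 0, 7 → max 9
Smallest max regret = 4 → CropH.

CropH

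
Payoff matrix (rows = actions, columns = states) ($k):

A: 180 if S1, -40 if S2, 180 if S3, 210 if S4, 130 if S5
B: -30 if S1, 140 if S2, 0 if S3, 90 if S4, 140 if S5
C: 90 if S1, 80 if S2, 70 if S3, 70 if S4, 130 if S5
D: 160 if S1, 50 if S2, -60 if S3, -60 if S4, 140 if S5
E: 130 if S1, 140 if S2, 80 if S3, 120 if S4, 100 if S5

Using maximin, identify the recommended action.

E

Row minima: A=-40, B=-30, C=70, D=-60, E=80
Best worst-case = 80 → E.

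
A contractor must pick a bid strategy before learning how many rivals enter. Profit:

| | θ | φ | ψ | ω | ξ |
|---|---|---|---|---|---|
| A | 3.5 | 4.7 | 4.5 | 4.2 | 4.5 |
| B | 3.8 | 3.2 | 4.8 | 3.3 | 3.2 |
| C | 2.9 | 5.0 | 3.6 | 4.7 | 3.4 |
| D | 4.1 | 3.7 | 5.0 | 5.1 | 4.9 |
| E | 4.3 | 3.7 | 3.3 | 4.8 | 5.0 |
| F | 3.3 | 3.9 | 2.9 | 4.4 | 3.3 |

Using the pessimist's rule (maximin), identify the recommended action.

D

Row minima: A=3.5, B=3.2, C=2.9, D=3.7, E=3.3, F=2.9
Best worst-case = 3.7 → D.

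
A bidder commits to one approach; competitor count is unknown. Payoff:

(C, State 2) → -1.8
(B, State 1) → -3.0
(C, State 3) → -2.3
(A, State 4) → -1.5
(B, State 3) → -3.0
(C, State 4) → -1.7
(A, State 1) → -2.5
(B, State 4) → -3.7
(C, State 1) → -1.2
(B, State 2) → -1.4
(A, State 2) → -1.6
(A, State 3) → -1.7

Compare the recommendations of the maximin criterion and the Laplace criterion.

maximin → C; laplace → C (agree)

Row minima: A=-2.5, B=-3.7, C=-2.3
Best worst-case = -2.3 → C.
Row averages: A=-1.825, B=-2.775, C=-1.75
Highest average = -1.75 → C.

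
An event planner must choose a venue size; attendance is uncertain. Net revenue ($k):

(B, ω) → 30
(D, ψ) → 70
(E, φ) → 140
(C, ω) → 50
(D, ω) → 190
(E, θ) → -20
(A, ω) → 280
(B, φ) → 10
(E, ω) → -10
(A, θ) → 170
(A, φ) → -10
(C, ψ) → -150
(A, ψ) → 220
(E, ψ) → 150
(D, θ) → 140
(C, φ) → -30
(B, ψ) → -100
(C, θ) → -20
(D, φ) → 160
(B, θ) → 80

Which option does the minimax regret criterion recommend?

D

Column bests: θ=170, φ=160, ψ=220, ω=280.
A regrets: 0, 170, 0, 0 → max 170
B regrets: 90, 150, 320, 250 → max 320
C regrets: 190, 190, 370, 230 → max 370
D regrets: 30, 0, 150, 90 → max 150
E regrets: 190, 20, 70, 290 → max 290
Smallest max regret = 150 → D.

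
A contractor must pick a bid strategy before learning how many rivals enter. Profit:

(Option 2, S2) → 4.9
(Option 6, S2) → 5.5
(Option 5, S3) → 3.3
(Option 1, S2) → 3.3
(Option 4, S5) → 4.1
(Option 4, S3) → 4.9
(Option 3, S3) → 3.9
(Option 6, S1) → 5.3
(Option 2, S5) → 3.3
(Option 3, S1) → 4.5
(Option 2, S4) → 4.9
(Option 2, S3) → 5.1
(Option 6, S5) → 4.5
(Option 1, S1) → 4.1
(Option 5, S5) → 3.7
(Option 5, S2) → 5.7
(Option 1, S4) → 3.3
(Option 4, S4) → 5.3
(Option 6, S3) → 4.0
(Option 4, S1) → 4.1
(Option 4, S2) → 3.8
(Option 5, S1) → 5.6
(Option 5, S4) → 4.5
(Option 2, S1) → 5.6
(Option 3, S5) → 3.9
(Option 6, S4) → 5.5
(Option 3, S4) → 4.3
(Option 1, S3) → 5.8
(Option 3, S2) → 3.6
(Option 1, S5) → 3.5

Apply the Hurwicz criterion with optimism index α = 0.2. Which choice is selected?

Option 6

Option 1: 0.2·5.8 + 0.8·3.3 = 3.8
Option 2: 0.2·5.6 + 0.8·3.3 = 3.76
Option 3: 0.2·4.5 + 0.8·3.6 = 3.78
Option 4: 0.2·5.3 + 0.8·3.8 = 4.1
Option 5: 0.2·5.7 + 0.8·3.3 = 3.78
Option 6: 0.2·5.5 + 0.8·4.0 = 4.3
Highest Hurwicz score = 4.3 → Option 6.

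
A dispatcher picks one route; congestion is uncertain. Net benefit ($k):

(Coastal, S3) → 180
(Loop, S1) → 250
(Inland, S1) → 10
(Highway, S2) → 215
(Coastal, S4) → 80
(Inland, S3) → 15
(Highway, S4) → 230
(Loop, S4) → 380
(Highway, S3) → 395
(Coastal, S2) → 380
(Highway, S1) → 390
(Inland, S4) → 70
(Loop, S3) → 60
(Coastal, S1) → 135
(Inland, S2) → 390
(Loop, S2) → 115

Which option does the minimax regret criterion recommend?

Highway

Column bests: S1=390, S2=390, S3=395, S4=380.
Inland regrets: 380, 0, 380, 310 → max 380
Loop regrets: 140, 275, 335, 0 → max 335
Coastal regrets: 255, 10, 215, 300 → max 300
Highway regrets: 0, 175, 0, 150 → max 175
Smallest max regret = 175 → Highway.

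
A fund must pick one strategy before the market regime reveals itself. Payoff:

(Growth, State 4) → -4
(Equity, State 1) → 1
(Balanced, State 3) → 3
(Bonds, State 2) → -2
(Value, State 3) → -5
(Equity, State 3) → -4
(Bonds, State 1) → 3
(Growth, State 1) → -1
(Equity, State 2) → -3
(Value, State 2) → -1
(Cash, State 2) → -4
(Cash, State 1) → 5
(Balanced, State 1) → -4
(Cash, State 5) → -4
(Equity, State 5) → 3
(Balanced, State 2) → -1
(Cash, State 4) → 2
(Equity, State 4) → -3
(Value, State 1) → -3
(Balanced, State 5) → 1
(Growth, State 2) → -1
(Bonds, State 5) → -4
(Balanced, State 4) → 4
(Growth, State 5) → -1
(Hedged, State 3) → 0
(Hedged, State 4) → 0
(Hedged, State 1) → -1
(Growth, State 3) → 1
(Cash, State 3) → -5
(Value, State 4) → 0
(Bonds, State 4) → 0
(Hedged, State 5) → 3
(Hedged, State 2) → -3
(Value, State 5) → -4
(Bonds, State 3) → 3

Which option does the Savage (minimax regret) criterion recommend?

Hedged

Column bests: State 1=5, State 2=-1, State 3=3, State 4=4, State 5=3.
Hedged regrets: 6, 2, 3, 4, 0 → max 6
Growth regrets: 6, 0, 2, 8, 4 → max 8
Bonds regrets: 2, 1, 0, 4, 7 → max 7
Equity regrets: 4, 2, 7, 7, 0 → max 7
Value regrets: 8, 0, 8, 4, 7 → max 8
Balanced regrets: 9, 0, 0, 0, 2 → max 9
Cash regrets: 0, 3, 8, 2, 7 → max 8
Smallest max regret = 6 → Hedged.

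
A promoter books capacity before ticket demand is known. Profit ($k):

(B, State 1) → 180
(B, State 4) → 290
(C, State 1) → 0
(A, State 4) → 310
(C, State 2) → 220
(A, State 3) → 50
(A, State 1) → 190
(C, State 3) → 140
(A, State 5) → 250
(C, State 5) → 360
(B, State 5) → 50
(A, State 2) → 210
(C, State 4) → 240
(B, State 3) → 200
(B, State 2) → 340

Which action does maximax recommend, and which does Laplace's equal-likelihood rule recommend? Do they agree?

Row maxima: A=310, B=340, C=360
Best best-case = 360 → C.
Row averages: A=202, B=212, C=192
Highest average = 212 → B.

maximax → C; laplace → B (disagree)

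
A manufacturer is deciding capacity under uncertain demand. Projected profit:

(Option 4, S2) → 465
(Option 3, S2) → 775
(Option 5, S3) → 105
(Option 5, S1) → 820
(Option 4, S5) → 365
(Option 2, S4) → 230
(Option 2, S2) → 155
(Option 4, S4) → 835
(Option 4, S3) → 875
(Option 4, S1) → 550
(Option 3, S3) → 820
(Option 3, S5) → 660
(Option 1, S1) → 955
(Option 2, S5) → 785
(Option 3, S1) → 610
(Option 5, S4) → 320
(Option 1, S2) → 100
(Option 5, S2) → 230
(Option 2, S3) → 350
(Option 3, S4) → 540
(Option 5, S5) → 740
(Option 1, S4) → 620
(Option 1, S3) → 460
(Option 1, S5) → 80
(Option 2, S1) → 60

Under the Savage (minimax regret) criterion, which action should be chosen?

Column bests: S1=955, S2=775, S3=875, S4=835, S5=785.
Option 1 regrets: 0, 675, 415, 215, 705 → max 705
Option 2 regrets: 895, 620, 525, 605, 0 → max 895
Option 3 regrets: 345, 0, 55, 295, 125 → max 345
Option 4 regrets: 405, 310, 0, 0, 420 → max 420
Option 5 regrets: 135, 545, 770, 515, 45 → max 770
Smallest max regret = 345 → Option 3.

Option 3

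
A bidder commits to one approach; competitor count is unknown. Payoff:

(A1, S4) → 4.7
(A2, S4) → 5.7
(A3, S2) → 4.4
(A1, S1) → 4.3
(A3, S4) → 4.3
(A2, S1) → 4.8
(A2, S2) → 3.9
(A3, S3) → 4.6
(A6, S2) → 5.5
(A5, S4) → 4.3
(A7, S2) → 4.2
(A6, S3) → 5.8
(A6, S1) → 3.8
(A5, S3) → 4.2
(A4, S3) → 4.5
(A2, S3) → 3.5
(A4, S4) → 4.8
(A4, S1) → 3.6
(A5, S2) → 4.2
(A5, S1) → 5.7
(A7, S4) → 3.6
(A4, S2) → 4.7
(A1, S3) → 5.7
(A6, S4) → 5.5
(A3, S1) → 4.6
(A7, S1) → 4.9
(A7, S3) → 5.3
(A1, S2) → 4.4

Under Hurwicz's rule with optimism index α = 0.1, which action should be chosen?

A1: 0.1·5.7 + 0.9·4.3 = 4.44
A2: 0.1·5.7 + 0.9·3.5 = 3.72
A3: 0.1·4.6 + 0.9·4.3 = 4.33
A4: 0.1·4.8 + 0.9·3.6 = 3.72
A5: 0.1·5.7 + 0.9·4.2 = 4.35
A6: 0.1·5.8 + 0.9·3.8 = 4
A7: 0.1·5.3 + 0.9·3.6 = 3.77
Highest Hurwicz score = 4.44 → A1.

A1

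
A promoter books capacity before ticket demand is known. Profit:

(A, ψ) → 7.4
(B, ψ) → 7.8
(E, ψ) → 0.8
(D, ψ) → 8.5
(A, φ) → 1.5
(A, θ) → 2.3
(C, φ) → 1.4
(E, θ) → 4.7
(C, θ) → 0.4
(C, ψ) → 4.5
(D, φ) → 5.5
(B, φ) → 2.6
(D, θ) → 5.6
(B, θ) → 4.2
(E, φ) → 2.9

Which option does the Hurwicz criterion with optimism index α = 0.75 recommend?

D

A: 0.75·7.4 + 0.25·1.5 = 5.925
B: 0.75·7.8 + 0.25·2.6 = 6.5
C: 0.75·4.5 + 0.25·0.4 = 3.475
D: 0.75·8.5 + 0.25·5.5 = 7.75
E: 0.75·4.7 + 0.25·0.8 = 3.725
Highest Hurwicz score = 7.75 → D.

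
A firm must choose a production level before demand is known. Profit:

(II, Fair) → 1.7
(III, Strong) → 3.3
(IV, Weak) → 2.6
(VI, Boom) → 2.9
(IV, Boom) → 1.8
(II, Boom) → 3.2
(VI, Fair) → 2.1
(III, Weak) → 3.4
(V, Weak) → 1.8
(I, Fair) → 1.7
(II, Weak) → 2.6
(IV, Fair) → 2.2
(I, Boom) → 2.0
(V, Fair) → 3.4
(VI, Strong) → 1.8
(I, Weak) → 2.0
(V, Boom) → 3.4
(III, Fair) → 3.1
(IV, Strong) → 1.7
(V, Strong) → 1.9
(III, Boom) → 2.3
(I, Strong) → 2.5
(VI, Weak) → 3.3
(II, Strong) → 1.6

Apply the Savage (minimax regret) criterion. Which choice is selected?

III

Column bests: Weak=3.4, Fair=3.4, Strong=3.3, Boom=3.4.
I regrets: 1.4, 1.7, 0.8, 1.4 → max 1.7
II regrets: 0.8, 1.7, 1.7, 0.2 → max 1.7
III regrets: 0.0, 0.3, 0.0, 1.1 → max 1.1
IV regrets: 0.8, 1.2, 1.6, 1.6 → max 1.6
V regrets: 1.6, 0.0, 1.4, 0.0 → max 1.6
VI regrets: 0.1, 1.3, 1.5, 0.5 → max 1.5
Smallest max regret = 1.1 → III.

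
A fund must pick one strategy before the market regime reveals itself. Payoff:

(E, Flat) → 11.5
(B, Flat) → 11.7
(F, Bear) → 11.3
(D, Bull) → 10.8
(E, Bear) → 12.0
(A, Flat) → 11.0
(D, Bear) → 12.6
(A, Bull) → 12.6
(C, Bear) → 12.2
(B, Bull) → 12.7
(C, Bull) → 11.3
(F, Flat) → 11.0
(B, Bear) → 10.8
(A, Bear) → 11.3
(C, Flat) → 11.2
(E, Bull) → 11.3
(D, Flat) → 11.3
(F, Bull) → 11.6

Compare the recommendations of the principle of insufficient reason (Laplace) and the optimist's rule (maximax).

laplace → B; maximax → B (agree)

Row averages: A=349/30, B=176/15, C=347/30, D=347/30, E=11.6, F=11.3
Highest average = 176/15 → B.
Row maxima: A=12.6, B=12.7, C=12.2, D=12.6, E=12.0, F=11.6
Best best-case = 12.7 → B.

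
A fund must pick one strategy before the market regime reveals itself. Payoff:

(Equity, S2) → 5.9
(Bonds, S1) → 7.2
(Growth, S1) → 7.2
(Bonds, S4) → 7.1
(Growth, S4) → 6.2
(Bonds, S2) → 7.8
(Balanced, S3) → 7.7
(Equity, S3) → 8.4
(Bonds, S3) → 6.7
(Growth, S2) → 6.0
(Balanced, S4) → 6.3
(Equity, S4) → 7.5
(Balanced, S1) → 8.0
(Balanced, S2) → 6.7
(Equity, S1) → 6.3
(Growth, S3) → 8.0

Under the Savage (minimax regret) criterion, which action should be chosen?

Column bests: S1=8.0, S2=7.8, S3=8.4, S4=7.5.
Balanced regrets: 0.0, 1.1, 0.7, 1.2 → max 1.2
Bonds regrets: 0.8, 0.0, 1.7, 0.4 → max 1.7
Equity regrets: 1.7, 1.9, 0.0, 0.0 → max 1.9
Growth regrets: 0.8, 1.8, 0.4, 1.3 → max 1.8
Smallest max regret = 1.2 → Balanced.

Balanced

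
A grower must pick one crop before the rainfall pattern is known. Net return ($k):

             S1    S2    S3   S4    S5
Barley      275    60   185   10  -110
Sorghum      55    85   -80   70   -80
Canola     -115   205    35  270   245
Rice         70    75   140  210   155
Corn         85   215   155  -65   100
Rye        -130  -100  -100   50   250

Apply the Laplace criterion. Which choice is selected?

Row averages: Barley=84, Sorghum=10, Canola=128, Rice=130, Corn=98, Rye=-6
Highest average = 130 → Rice.

Rice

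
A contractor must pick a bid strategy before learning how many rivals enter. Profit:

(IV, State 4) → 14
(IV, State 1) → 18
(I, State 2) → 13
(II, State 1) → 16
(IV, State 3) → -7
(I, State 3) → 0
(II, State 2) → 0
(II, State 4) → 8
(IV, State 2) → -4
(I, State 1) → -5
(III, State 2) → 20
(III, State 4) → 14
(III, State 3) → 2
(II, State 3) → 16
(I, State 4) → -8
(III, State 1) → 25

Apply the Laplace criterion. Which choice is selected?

III

Row averages: I=0, II=10, III=15.25, IV=5.25
Highest average = 15.25 → III.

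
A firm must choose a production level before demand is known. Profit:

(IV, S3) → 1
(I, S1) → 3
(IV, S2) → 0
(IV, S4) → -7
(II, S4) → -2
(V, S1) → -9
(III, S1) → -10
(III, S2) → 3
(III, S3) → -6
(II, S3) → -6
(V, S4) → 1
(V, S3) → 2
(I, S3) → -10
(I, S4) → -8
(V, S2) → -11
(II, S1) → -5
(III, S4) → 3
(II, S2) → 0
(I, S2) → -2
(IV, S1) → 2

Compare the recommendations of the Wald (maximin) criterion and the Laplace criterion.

maximin → II; laplace → IV (disagree)

Row minima: I=-10, II=-6, III=-10, IV=-7, V=-11
Best worst-case = -6 → II.
Row averages: I=-4.25, II=-3.25, III=-2.5, IV=-1, V=-4.25
Highest average = -1 → IV.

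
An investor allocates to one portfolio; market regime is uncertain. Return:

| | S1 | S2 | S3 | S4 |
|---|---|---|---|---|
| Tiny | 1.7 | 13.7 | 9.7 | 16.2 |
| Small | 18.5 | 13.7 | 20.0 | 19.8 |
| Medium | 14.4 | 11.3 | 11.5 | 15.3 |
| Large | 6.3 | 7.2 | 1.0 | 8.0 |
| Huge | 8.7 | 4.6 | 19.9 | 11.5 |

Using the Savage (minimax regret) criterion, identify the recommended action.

Small

Column bests: S1=18.5, S2=13.7, S3=20.0, S4=19.8.
Tiny regrets: 16.8, 0.0, 10.3, 3.6 → max 16.8
Small regrets: 0.0, 0.0, 0.0, 0.0 → max 0.0
Medium regrets: 4.1, 2.4, 8.5, 4.5 → max 8.5
Large regrets: 12.2, 6.5, 19.0, 11.8 → max 19.0
Huge regrets: 9.8, 9.1, 0.1, 8.3 → max 9.8
Smallest max regret = 0.0 → Small.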